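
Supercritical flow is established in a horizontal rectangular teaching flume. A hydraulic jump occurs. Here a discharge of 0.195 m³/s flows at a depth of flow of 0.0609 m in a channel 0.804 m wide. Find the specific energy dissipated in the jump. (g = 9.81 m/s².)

ΔE = 0.437 m

q = Q/b = 0.195/0.804 = 0.243 m²/s; V₁ = q/y₁ = 3.98 m/s. Fr₁ = V₁/√(g·y₁) = 5.15.
Sequent-depth ratio: y₂/y₁ = ½[√(1 + 8Fr₁²) − 1] = ½[√213.4 − 1] = 6.80.
y₂ = 6.80 × 0.0609 = 0.414 m.
V₂ = q/y₂ = 0.243/0.414 = 0.585 m/s. E₁ = y₁ + V₁²/2g = 0.869 m; E₂ = y₂ + V₂²/2g = 0.432 m. ΔE = E₁ − E₂ = 0.437 m.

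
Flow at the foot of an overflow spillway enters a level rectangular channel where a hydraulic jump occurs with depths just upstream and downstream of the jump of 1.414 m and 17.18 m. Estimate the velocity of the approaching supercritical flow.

For a rectangular channel the momentum equation gives q² = ½·g·y₁·y₂·(y₁ + y₂) = ½×9.81×1.414×17.18×18.59 = 2216.
q = √2216 = 47.07 m²/s.
V₁ = q/y₁ = 47.07/1.414 = 33.29 m/s.

V₁ = 33.29 m/s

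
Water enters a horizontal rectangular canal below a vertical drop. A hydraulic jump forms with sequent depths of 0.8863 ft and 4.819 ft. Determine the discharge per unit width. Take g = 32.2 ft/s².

For a rectangular channel the momentum equation gives q² = ½·g·y₁·y₂·(y₁ + y₂) = ½×32.2×0.8863×4.819×5.705 = 392.3.
q = √392.3 = 19.81 ft²/s.

q = 19.81 ft²/s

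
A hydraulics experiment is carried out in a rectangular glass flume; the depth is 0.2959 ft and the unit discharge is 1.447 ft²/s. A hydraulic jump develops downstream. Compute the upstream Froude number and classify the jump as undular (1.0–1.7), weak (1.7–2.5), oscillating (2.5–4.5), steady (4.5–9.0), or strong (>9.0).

V₁ = q/y₁ = 1.447/0.2959 = 4.890 ft/s. Fr₁ = V₁/√(g·y₁) = 4.890/√(32.2×0.2959) = 1.584.
Fr₁ = 1.584 lies in the undular range.

Fr₁ = 1.584; undular jump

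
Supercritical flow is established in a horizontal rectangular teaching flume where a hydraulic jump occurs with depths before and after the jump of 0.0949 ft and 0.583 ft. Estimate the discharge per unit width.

For a rectangular channel the momentum equation gives q² = ½·g·y₁·y₂·(y₁ + y₂) = ½×32.2×0.0949×0.583×0.678 = 0.604.
q = √0.604 = 0.777 ft²/s.

q = 0.777 ft²/s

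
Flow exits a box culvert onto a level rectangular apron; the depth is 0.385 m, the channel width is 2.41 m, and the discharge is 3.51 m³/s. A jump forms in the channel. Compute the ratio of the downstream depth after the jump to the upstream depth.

q = Q/b = 3.51/2.41 = 1.46 m²/s; V₁ = q/y₁ = 3.78 m/s. Fr₁ = V₁/√(g·y₁) = 1.95.
By Bélanger, y₂/y₁ = ½[√(1 + 8Fr₁²) − 1] = ½[√31.31 − 1] = 2.30.

y₂/y₁ = 2.30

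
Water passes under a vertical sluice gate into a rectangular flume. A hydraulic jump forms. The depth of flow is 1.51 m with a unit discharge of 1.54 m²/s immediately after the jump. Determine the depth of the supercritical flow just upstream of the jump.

y₁ = 0.189 m

V₂ = q/y₂ = 1.54/1.51 = 1.02 m/s; Fr₂ = V₂/√(g·y₂) = 0.265.
From the momentum equation (using Fr₂), y₁/y₂ = ½[√(1 + 8Fr₂²) − 1] = ½[√1.562 − 1] = 0.125.
y₁ = 0.125 × 1.51 = 0.189 m.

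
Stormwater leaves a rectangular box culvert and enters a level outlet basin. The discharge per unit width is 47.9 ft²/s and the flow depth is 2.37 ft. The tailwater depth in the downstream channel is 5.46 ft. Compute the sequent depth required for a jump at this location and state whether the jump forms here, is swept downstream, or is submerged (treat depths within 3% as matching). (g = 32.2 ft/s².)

V₁ = q/y₁ = 47.9/2.37 = 20.2 ft/s. Fr₁ = V₁/√(g·y₁) = 20.2/√(32.2×2.37) = 2.31.
Sequent-depth ratio: y₂/y₁ = ½[√(1 + 8Fr₁²) − 1] = ½[√43.82 − 1] = 2.81.
y₂ = 2.81 × 2.37 = 6.66 ft.
Tailwater y_tw = 5.46 ft: y_tw < y₂, so the jump is swept downstream.

y₂ = 6.66 ft; the jump is swept downstream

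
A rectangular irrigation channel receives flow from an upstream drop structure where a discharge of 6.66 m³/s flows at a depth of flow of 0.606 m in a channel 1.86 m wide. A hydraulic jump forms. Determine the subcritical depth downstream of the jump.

q = Q/b = 6.66/1.86 = 3.58 m²/s; V₁ = q/y₁ = 5.91 m/s. Fr₁ = V₁/√(g·y₁) = 2.42.
From the momentum equation for a rectangular channel, y₂/y₁ = ½[√(1 + 8Fr₁²) − 1] = ½[√47.98 − 1] = 2.96.
y₂ = 2.96 × 0.606 = 1.80 m.

y₂ = 1.80 m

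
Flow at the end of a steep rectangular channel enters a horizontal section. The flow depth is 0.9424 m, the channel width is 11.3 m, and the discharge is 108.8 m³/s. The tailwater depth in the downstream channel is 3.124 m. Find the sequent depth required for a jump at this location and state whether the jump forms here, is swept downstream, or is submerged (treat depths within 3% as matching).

y₂ = 4.032 m; the jump is swept downstream

q = Q/b = 108.8/11.3 = 9.628 m²/s; V₁ = q/y₁ = 10.22 m/s. Fr₁ = V₁/√(g·y₁) = 3.360.
Conjugate-depth relation: y₂/y₁ = ½[√(1 + 8Fr₁²) − 1] = ½[√91.327 − 1] = 4.278.
y₂ = 4.278 × 0.9424 = 4.032 m.
Tailwater y_tw = 3.124 m: y_tw < y₂, so the jump is swept downstream.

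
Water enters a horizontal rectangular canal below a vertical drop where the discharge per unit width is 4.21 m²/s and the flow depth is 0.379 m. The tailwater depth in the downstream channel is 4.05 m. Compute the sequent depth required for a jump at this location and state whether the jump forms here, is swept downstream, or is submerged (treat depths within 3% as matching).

V₁ = q/y₁ = 4.21/0.379 = 11.1 m/s. Fr₁ = V₁/√(g·y₁) = 11.1/√(9.81×0.379) = 5.76.
From the momentum equation for a rectangular channel, y₂/y₁ = ½[√(1 + 8Fr₁²) − 1] = ½[√266.5 − 1] = 7.66.
y₂ = 7.66 × 0.379 = 2.90 m.
Tailwater y_tw = 4.05 m: y_tw > y₂, so the jump is submerged.

y₂ = 2.90 m; the jump is submerged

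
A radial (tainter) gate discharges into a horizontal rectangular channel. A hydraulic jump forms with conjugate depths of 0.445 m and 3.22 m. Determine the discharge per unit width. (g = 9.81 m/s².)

For a rectangular channel the momentum equation gives q² = ½·g·y₁·y₂·(y₁ + y₂) = ½×9.81×0.445×3.22×3.67 = 25.8.
q = √25.8 = 5.08 m²/s.

q = 5.08 m²/s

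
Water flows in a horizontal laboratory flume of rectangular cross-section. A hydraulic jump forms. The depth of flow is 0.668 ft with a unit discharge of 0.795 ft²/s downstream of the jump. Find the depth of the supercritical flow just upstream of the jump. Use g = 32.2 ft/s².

y₁ = 0.0787 ft

V₂ = q/y₂ = 0.795/0.668 = 1.19 ft/s; Fr₂ = V₂/√(g·y₂) = 0.257.
Applying the sequent-depth relation in reverse, y₁/y₂ = ½[√(1 + 8Fr₂²) − 1] = ½[√1.527 − 1] = 0.118.
y₁ = 0.118 × 0.668 = 0.0787 ft.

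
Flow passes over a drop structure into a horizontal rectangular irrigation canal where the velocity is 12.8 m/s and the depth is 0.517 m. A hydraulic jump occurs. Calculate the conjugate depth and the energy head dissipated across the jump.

y₂ = 3.91 m; ΔE = 4.82 m

Fr₁ = V₁/√(g·y₁) = 12.8/√(9.81×0.517) = 5.68.
Conjugate-depth relation: y₂/y₁ = ½[√(1 + 8Fr₁²) − 1] = ½[√259.4 − 1] = 7.55.
y₂ = 7.55 × 0.517 = 3.91 m.
q = V₁·y₁ = 12.8 × 0.517 = 6.62 m²/s. V₂ = q/y₂ = 6.62/3.91 = 1.69 m/s. E₁ = y₁ + V₁²/2g = 8.87 m; E₂ = y₂ + V₂²/2g = 4.05 m. ΔE = E₁ − E₂ = 4.82 m.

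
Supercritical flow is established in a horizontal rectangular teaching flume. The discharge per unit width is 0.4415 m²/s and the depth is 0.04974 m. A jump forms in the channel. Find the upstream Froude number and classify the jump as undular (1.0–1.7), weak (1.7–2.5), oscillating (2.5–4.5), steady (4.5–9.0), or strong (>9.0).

Fr₁ = 12.71; strong jump

V₁ = q/y₁ = 0.4415/0.04974 = 8.876 m/s. Fr₁ = V₁/√(g·y₁) = 8.876/√(9.81×0.04974) = 12.71.
Fr₁ = 12.71 lies in the strong range.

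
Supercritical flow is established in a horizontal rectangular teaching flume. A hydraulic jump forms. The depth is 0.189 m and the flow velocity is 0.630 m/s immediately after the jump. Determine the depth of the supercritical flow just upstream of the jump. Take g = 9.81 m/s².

Fr₂ = V₂/√(g·y₂) = 0.630/√(9.81×0.189) = 0.463.
Applying the sequent-depth relation in reverse, y₁/y₂ = ½[√(1 + 8Fr₂²) − 1] = ½[√2.713 − 1] = 0.323.
y₁ = 0.323 × 0.189 = 0.0611 m.

y₁ = 0.0611 m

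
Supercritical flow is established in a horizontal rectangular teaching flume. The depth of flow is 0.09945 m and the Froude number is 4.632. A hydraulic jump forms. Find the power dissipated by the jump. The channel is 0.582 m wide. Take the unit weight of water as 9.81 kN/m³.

P = 1.387 kW

Fr₁ = 4.632 (given).
Bélanger equation: y₂/y₁ = ½[√(1 + 8Fr₁²) − 1] = ½[√172.64 − 1] = 6.070.
y₂ = 6.070 × 0.09945 = 0.6036 m.
Head loss: ΔE = (y₂ − y₁)³/(4y₁y₂) = (0.6036 − 0.09945)³/(4×0.09945×0.6036) = 0.1282/0.2401 = 0.5337 m.
V₁ = Fr₁·√(g·y₁) = 4.632×√(9.81×0.09945) = 4.575 m/s; q = V₁·y₁ = 0.4550 m²/s. Q = q·b = 0.4550 × 0.582 = 0.2648 m³/s. P = γ·Q·ΔE = 9.81 × 0.2648 × 0.5337 = 1.387 kW.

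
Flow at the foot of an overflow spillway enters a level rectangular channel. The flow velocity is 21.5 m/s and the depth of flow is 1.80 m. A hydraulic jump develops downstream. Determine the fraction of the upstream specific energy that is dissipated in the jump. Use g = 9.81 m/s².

ΔE/E₁ = 0.500 (50.0%)

Fr₁ = V₁/√(g·y₁) = 21.5/√(9.81×1.80) = 5.12.
Conjugate-depth relation: y₂/y₁ = ½[√(1 + 8Fr₁²) − 1] = ½[√210.4 − 1] = 6.75.
y₂ = 6.75 × 1.80 = 12.2 m.
E₁ = y₁ + V₁²/2g = 25.4 m. ΔE = (y₂ − y₁)³/(4y₁y₂) = 12.7 m. ΔE/E₁ = 12.7/25.4 = 0.500.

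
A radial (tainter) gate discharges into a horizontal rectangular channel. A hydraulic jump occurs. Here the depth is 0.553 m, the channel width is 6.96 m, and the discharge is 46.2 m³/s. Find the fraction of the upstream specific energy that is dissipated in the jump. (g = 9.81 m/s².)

q = Q/b = 46.2/6.96 = 6.64 m²/s; V₁ = q/y₁ = 12.0 m/s. Fr₁ = V₁/√(g·y₁) = 5.15.
Sequent-depth ratio: y₂/y₁ = ½[√(1 + 8Fr₁²) − 1] = ½[√213.5 − 1] = 6.81.
y₂ = 6.81 × 0.553 = 3.76 m.
E₁ = y₁ + V₁²/2g = 7.90 m. ΔE = (y₂ − y₁)³/(4y₁y₂) = 3.97 m. ΔE/E₁ = 3.97/7.90 = 0.503.

ΔE/E₁ = 0.503 (50.3%)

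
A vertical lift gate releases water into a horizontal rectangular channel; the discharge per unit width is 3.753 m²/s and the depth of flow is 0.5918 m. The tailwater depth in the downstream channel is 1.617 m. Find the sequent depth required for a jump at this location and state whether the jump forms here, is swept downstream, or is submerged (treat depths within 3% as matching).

V₁ = q/y₁ = 3.753/0.5918 = 6.342 m/s. Fr₁ = V₁/√(g·y₁) = 6.342/√(9.81×0.5918) = 2.632.
Bélanger equation: y₂/y₁ = ½[√(1 + 8Fr₁²) − 1] = ½[√56.418 − 1] = 3.256.
y₂ = 3.256 × 0.5918 = 1.927 m.
Tailwater y_tw = 1.617 m: y_tw < y₂, so the jump is swept downstream.

y₂ = 1.927 m; the jump is swept downstream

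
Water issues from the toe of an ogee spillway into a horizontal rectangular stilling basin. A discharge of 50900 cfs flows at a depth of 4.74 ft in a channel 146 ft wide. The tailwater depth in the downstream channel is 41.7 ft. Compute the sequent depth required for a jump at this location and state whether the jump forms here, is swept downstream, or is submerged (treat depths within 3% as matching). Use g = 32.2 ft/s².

q = Q/b = 50900/146 = 349 ft²/s; V₁ = q/y₁ = 73.6 ft/s. Fr₁ = V₁/√(g·y₁) = 5.95.
Conjugate-depth relation: y₂/y₁ = ½[√(1 + 8Fr₁²) − 1] = ½[√284.5 − 1] = 7.93.
y₂ = 7.93 × 4.74 = 37.6 ft.
Tailwater y_tw = 41.7 ft: y_tw > y₂, so the jump is submerged.

y₂ = 37.6 ft; the jump is submerged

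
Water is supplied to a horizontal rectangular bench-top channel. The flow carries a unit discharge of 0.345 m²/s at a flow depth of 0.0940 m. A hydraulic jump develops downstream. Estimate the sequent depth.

y₂ = 0.463 m

V₁ = q/y₁ = 0.345/0.0940 = 3.67 m/s. Fr₁ = V₁/√(g·y₁) = 3.67/√(9.81×0.0940) = 3.82.
Sequent-depth ratio: y₂/y₁ = ½[√(1 + 8Fr₁²) − 1] = ½[√117.9 − 1] = 4.93.
y₂ = 4.93 × 0.0940 = 0.463 m.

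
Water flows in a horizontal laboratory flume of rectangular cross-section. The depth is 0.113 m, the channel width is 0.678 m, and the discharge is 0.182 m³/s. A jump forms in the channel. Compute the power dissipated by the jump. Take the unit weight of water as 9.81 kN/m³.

P = 0.0956 kW

q = Q/b = 0.182/0.678 = 0.268 m²/s; V₁ = q/y₁ = 2.38 m/s. Fr₁ = V₁/√(g·y₁) = 2.26.
Bélanger equation: y₂/y₁ = ½[√(1 + 8Fr₁²) − 1] = ½[√41.73 − 1] = 2.73.
y₂ = 2.73 × 0.113 = 0.308 m.
V₂ = q/y₂ = 0.268/0.308 = 0.870 m/s. E₁ = y₁ + V₁²/2g = 0.401 m; E₂ = y₂ + V₂²/2g = 0.347 m. ΔE = E₁ − E₂ = 0.0536 m.
P = γ·Q·ΔE = 9.81 × 0.182 × 0.0536 = 0.0956 kW.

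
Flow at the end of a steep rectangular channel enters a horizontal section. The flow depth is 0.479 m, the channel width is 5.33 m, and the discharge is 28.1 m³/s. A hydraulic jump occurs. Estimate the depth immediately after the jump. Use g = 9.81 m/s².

y₂ = 3.21 m

q = Q/b = 28.1/5.33 = 5.27 m²/s; V₁ = q/y₁ = 11.0 m/s. Fr₁ = V₁/√(g·y₁) = 5.08.
Bélanger equation: y₂/y₁ = ½[√(1 + 8Fr₁²) − 1] = ½[√207.2 − 1] = 6.70.
y₂ = 6.70 × 0.479 = 3.21 m.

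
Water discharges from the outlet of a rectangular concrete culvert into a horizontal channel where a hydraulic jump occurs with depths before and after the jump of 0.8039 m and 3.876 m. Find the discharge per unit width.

q = 8.457 m²/s

For a rectangular channel the momentum equation gives q² = ½·g·y₁·y₂·(y₁ + y₂) = ½×9.81×0.8039×3.876×4.680 = 71.53.
q = √71.53 = 8.457 m²/s.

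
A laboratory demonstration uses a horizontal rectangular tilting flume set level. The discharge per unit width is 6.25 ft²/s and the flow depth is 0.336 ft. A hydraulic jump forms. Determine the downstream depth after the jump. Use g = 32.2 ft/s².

V₁ = q/y₁ = 6.25/0.336 = 18.6 ft/s. Fr₁ = V₁/√(g·y₁) = 18.6/√(32.2×0.336) = 5.66.
By Bélanger, y₂/y₁ = ½[√(1 + 8Fr₁²) − 1] = ½[√256.8 − 1] = 7.51.
y₂ = 7.51 × 0.336 = 2.52 ft.

y₂ = 2.52 ft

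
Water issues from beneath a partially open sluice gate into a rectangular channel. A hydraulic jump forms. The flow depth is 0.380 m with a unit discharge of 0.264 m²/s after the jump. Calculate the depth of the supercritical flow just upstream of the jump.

y₁ = 0.0811 m

V₂ = q/y₂ = 0.264/0.380 = 0.695 m/s; Fr₂ = V₂/√(g·y₂) = 0.360.
From the momentum equation (using Fr₂), y₁/y₂ = ½[√(1 + 8Fr₂²) − 1] = ½[√2.036 − 1] = 0.213.
y₁ = 0.213 × 0.380 = 0.0811 m.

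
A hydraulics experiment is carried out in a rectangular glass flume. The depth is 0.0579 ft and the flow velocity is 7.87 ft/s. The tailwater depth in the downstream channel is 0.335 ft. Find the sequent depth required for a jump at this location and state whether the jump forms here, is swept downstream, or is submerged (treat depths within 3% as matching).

y₂ = 0.444 ft; the jump is swept downstream

Fr₁ = V₁/√(g·y₁) = 7.87/√(32.2×0.0579) = 5.76.
Bélanger equation: y₂/y₁ = ½[√(1 + 8Fr₁²) − 1] = ½[√266.8 − 1] = 7.67.
y₂ = 7.67 × 0.0579 = 0.444 ft.
Tailwater y_tw = 0.335 ft: y_tw < y₂, so the jump is swept downstream.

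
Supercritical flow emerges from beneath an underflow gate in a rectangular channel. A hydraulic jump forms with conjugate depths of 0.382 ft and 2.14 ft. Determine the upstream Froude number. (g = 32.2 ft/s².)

For a rectangular channel the momentum equation gives q² = ½·g·y₁·y₂·(y₁ + y₂) = ½×32.2×0.382×2.14×2.52 = 33.2.
q = √33.2 = 5.76 ft²/s.
V₁ = q/y₁ = 15.1 ft/s; Fr₁ = V₁/√(g·y₁) = 4.30.

Fr₁ = 4.30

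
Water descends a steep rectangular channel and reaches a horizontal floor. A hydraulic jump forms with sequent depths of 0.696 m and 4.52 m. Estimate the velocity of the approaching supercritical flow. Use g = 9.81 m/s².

V₁ = 12.9 m/s

For a rectangular channel the momentum equation gives q² = ½·g·y₁·y₂·(y₁ + y₂) = ½×9.81×0.696×4.52×5.22 = 80.5.
q = √80.5 = 8.97 m²/s.
V₁ = q/y₁ = 8.97/0.696 = 12.9 m/s.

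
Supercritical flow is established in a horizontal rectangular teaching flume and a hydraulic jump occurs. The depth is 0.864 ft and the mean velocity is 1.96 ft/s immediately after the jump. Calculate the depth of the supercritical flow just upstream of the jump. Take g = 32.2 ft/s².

Fr₂ = V₂/√(g·y₂) = 1.96/√(32.2×0.864) = 0.372.
Since the conjugate-depth ratio holds either way, y₁/y₂ = ½[√(1 + 8Fr₂²) − 1] = ½[√2.105 − 1] = 0.225.
y₁ = 0.225 × 0.864 = 0.195 ft.

y₁ = 0.195 ft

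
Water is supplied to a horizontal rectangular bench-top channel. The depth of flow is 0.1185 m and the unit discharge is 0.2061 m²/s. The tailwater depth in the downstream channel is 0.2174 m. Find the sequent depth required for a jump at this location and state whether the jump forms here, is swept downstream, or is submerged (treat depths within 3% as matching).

y₂ = 0.2175 m; the jump forms here

V₁ = q/y₁ = 0.2061/0.1185 = 1.739 m/s. Fr₁ = V₁/√(g·y₁) = 1.739/√(9.81×0.1185) = 1.613.
Sequent-depth ratio: y₂/y₁ = ½[√(1 + 8Fr₁²) − 1] = ½[√21.817 − 1] = 1.835.
y₂ = 1.835 × 0.1185 = 0.2175 m.
Tailwater y_tw = 0.2174 m: y_tw ≈ y₂, so the jump forms here.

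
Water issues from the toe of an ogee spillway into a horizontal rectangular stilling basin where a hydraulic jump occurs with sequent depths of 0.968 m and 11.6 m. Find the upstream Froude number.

For a rectangular channel the momentum equation gives q² = ½·g·y₁·y₂·(y₁ + y₂) = ½×9.81×0.968×11.6×12.6 = 692.
q = √692 = 26.3 m²/s.
V₁ = q/y₁ = 27.2 m/s; Fr₁ = V₁/√(g·y₁) = 8.82.

Fr₁ = 8.82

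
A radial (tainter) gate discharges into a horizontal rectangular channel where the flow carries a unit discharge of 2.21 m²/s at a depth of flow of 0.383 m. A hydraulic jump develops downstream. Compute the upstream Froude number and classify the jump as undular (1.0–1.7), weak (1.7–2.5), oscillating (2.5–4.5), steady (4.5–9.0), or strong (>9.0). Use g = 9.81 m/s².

V₁ = q/y₁ = 2.21/0.383 = 5.77 m/s. Fr₁ = V₁/√(g·y₁) = 5.77/√(9.81×0.383) = 2.98.
Fr₁ = 2.98 lies in the oscillating range.

Fr₁ = 2.98; oscillating jump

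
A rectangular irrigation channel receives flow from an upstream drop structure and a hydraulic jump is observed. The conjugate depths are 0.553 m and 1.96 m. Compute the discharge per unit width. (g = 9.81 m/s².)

For a rectangular channel the momentum equation gives q² = ½·g·y₁·y₂·(y₁ + y₂) = ½×9.81×0.553×1.96×2.51 = 13.4.
q = √13.4 = 3.66 m²/s.

q = 3.66 m²/s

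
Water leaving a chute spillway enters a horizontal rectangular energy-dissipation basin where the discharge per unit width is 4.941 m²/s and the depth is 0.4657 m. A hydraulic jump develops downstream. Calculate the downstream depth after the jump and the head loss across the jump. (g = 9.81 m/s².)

y₂ = 3.045 m; ΔE = 3.024 m

V₁ = q/y₁ = 4.941/0.4657 = 10.61 m/s. Fr₁ = V₁/√(g·y₁) = 10.61/√(9.81×0.4657) = 4.964.
Conjugate-depth relation: y₂/y₁ = ½[√(1 + 8Fr₁²) − 1] = ½[√198.12 − 1] = 6.538.
y₂ = 6.538 × 0.4657 = 3.045 m.
V₂ = q/y₂ = 4.941/3.045 = 1.623 m/s. E₁ = y₁ + V₁²/2g = 6.203 m; E₂ = y₂ + V₂²/2g = 3.179 m. ΔE = E₁ − E₂ = 3.024 m.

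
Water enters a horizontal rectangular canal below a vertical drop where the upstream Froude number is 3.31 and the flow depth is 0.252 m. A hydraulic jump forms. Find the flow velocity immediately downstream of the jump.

Fr₁ = 3.31 (given).
Sequent-depth ratio: y₂/y₁ = ½[√(1 + 8Fr₁²) − 1] = ½[√88.65 − 1] = 4.21.
y₂ = 4.21 × 0.252 = 1.06 m.
V₁ = Fr₁·√(g·y₁) = 3.31×√(9.81×0.252) = 5.20 m/s; q = V₁·y₁ = 1.31 m²/s.
V₂ = q/y₂ = 1.31/1.06 = 1.24 m/s.

V₂ = 1.24 m/s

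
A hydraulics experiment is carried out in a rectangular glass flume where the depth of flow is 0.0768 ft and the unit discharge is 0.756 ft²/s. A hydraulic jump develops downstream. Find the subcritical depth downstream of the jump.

V₁ = q/y₁ = 0.756/0.0768 = 9.84 ft/s. Fr₁ = V₁/√(g·y₁) = 9.84/√(32.2×0.0768) = 6.26.
From the momentum equation for a rectangular channel, y₂/y₁ = ½[√(1 + 8Fr₁²) − 1] = ½[√314.5 − 1] = 8.37.
y₂ = 8.37 × 0.0768 = 0.643 ft.

y₂ = 0.643 ft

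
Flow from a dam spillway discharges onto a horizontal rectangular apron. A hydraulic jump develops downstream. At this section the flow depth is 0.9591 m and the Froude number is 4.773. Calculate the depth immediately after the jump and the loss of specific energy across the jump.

Fr₁ = 4.773 (given).
From the momentum equation for a rectangular channel, y₂/y₁ = ½[√(1 + 8Fr₁²) − 1] = ½[√183.25 − 1] = 6.269.
y₂ = 6.269 × 0.9591 = 6.012 m.
V₁ = Fr₁·√(g·y₁) = 4.773×√(9.81×0.9591) = 14.64 m/s; q = V₁·y₁ = 14.04 m²/s. V₂ = q/y₂ = 14.04/6.012 = 2.336 m/s. E₁ = y₁ + V₁²/2g = 11.88 m; E₂ = y₂ + V₂²/2g = 6.290 m. ΔE = E₁ − E₂ = 5.594 m.

y₂ = 6.012 m; ΔE = 5.594 m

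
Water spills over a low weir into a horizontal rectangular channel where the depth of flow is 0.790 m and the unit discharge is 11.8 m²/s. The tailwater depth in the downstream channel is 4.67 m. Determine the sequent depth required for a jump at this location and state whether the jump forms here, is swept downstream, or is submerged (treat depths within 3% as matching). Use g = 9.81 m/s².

V₁ = q/y₁ = 11.8/0.790 = 14.9 m/s. Fr₁ = V₁/√(g·y₁) = 14.9/√(9.81×0.790) = 5.37.
Conjugate-depth relation: y₂/y₁ = ½[√(1 + 8Fr₁²) − 1] = ½[√231.3 − 1] = 7.10.
y₂ = 7.10 × 0.790 = 5.61 m.
Tailwater y_tw = 4.67 m: y_tw < y₂, so the jump is swept downstream.

y₂ = 5.61 m; the jump is swept downstream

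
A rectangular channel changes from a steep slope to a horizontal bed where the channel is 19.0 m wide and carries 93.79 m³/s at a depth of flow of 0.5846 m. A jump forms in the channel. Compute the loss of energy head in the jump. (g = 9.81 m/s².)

q = Q/b = 93.79/19.0 = 4.936 m²/s; V₁ = q/y₁ = 8.444 m/s. Fr₁ = V₁/√(g·y₁) = 3.526.
From the momentum equation for a rectangular channel, y₂/y₁ = ½[√(1 + 8Fr₁²) − 1] = ½[√100.46 − 1] = 4.511.
y₂ = 4.511 × 0.5846 = 2.637 m.
V₂ = q/y₂ = 4.936/2.637 = 1.872 m/s. E₁ = y₁ + V₁²/2g = 4.219 m; E₂ = y₂ + V₂²/2g = 2.816 m. ΔE = E₁ − E₂ = 1.403 m.

ΔE = 1.403 m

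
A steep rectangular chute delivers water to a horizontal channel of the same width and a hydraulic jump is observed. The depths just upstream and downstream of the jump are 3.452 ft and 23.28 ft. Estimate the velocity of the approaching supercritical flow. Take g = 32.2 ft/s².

For a rectangular channel the momentum equation gives q² = ½·g·y₁·y₂·(y₁ + y₂) = ½×32.2×3.452×23.28×26.73 = 34587.
q = √34587 = 186.0 ft²/s.
V₁ = q/y₁ = 186.0/3.452 = 53.87 ft/s.

V₁ = 53.87 ft/s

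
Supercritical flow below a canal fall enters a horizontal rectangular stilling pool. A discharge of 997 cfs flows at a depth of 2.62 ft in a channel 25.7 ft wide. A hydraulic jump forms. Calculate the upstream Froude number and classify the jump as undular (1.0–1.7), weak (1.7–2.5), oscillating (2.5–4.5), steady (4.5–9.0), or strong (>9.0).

Fr₁ = 1.61; undular jump

q = Q/b = 997/25.7 = 38.8 ft²/s; V₁ = q/y₁ = 14.8 ft/s. Fr₁ = V₁/√(g·y₁) = 1.61.
Fr₁ = 1.61 lies in the undular range.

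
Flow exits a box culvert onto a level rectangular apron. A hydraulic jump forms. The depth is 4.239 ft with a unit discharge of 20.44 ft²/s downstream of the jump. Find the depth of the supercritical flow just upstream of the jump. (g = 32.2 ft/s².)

V₂ = q/y₂ = 20.44/4.239 = 4.822 ft/s; Fr₂ = V₂/√(g·y₂) = 0.4127.
Applying the sequent-depth relation in reverse, y₁/y₂ = ½[√(1 + 8Fr₂²) − 1] = ½[√2.3627 − 1] = 0.2686.
y₁ = 0.2686 × 4.239 = 1.138 ft.

y₁ = 1.138 ft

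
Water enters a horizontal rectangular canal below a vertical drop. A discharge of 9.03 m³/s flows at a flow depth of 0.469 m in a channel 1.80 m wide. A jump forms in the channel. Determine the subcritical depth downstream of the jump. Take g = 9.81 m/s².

y₂ = 3.08 m

q = Q/b = 9.03/1.80 = 5.02 m²/s; V₁ = q/y₁ = 10.7 m/s. Fr₁ = V₁/√(g·y₁) = 4.99.
Sequent-depth ratio: y₂/y₁ = ½[√(1 + 8Fr₁²) − 1] = ½[√199.9 − 1] = 6.57.
y₂ = 6.57 × 0.469 = 3.08 m.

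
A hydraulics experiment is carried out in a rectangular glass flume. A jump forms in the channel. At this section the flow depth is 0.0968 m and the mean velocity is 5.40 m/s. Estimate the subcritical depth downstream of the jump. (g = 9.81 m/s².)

y₂ = 0.712 m

Fr₁ = V₁/√(g·y₁) = 5.40/√(9.81×0.0968) = 5.54.
By Bélanger, y₂/y₁ = ½[√(1 + 8Fr₁²) − 1] = ½[√246.7 − 1] = 7.35.
y₂ = 7.35 × 0.0968 = 0.712 m.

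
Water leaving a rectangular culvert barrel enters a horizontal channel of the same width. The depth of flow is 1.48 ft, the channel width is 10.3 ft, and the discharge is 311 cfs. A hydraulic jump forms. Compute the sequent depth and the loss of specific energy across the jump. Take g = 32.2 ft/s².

q = Q/b = 311/10.3 = 30.2 ft²/s; V₁ = q/y₁ = 20.4 ft/s. Fr₁ = V₁/√(g·y₁) = 2.96.
From the momentum equation for a rectangular channel, y₂/y₁ = ½[√(1 + 8Fr₁²) − 1] = ½[√70.87 − 1] = 3.71.
y₂ = 3.71 × 1.48 = 5.49 ft.
V₂ = q/y₂ = 30.2/5.49 = 5.50 ft/s. E₁ = y₁ + V₁²/2g = 7.94 ft; E₂ = y₂ + V₂²/2g = 5.96 ft. ΔE = E₁ − E₂ = 1.98 ft.

y₂ = 5.49 ft; ΔE = 1.98 ft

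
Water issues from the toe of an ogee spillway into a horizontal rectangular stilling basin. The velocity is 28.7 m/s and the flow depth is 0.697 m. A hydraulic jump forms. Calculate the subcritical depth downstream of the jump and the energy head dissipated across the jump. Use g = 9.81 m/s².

Fr₁ = V₁/√(g·y₁) = 28.7/√(9.81×0.697) = 11.0.
Bélanger equation: y₂/y₁ = ½[√(1 + 8Fr₁²) − 1] = ½[√964.7 − 1] = 15.0.
y₂ = 15.0 × 0.697 = 10.5 m.
Head loss: ΔE = (y₂ − y₁)³/(4y₁y₂) = (10.5 − 0.697)³/(4×0.697×10.5) = 935/29.2 = 32.0 m.

y₂ = 10.5 m; ΔE = 32.0 m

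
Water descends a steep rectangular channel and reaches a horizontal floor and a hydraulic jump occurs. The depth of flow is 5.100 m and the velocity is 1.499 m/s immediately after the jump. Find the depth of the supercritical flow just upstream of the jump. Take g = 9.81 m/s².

Fr₂ = V₂/√(g·y₂) = 1.499/√(9.81×5.100) = 0.2119.
From the momentum equation (using Fr₂), y₁/y₂ = ½[√(1 + 8Fr₂²) − 1] = ½[√1.3593 − 1] = 0.08294.
y₁ = 0.08294 × 5.100 = 0.4230 m.

y₁ = 0.4230 m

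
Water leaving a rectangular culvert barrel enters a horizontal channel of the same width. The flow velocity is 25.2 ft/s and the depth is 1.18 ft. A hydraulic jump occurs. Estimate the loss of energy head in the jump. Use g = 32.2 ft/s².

Fr₁ = V₁/√(g·y₁) = 25.2/√(32.2×1.18) = 4.09.
Sequent-depth ratio: y₂/y₁ = ½[√(1 + 8Fr₁²) − 1] = ½[√134.7 − 1] = 5.30.
y₂ = 5.30 × 1.18 = 6.26 ft.
q = V₁·y₁ = 25.2 × 1.18 = 29.7 ft²/s. V₂ = q/y₂ = 29.7/6.26 = 4.75 ft/s. E₁ = y₁ + V₁²/2g = 11.0 ft; E₂ = y₂ + V₂²/2g = 6.61 ft. ΔE = E₁ − E₂ = 4.43 ft.

ΔE = 4.43 ft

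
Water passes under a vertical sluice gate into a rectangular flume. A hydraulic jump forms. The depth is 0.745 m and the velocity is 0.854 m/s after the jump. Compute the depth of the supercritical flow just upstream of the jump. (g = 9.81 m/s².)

Fr₂ = V₂/√(g·y₂) = 0.854/√(9.81×0.745) = 0.316.
The Bélanger relation is symmetric: y₁/y₂ = ½[√(1 + 8Fr₂²) − 1] = ½[√1.798 − 1] = 0.171.
y₁ = 0.171 × 0.745 = 0.127 m.

y₁ = 0.127 m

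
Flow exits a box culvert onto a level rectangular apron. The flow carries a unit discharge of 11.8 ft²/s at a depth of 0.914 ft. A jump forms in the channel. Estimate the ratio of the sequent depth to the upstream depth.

y₂/y₁ = 2.90

V₁ = q/y₁ = 11.8/0.914 = 12.9 ft/s. Fr₁ = V₁/√(g·y₁) = 12.9/√(32.2×0.914) = 2.38.
Bélanger equation: y₂/y₁ = ½[√(1 + 8Fr₁²) − 1] = ½[√46.31 − 1] = 2.90.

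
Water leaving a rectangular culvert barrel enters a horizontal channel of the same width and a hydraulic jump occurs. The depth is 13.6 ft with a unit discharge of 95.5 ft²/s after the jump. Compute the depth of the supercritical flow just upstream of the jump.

V₂ = q/y₂ = 95.5/13.6 = 7.02 ft/s; Fr₂ = V₂/√(g·y₂) = 0.336.
Since the conjugate-depth ratio holds either way, y₁/y₂ = ½[√(1 + 8Fr₂²) − 1] = ½[√1.901 − 1] = 0.189.
y₁ = 0.189 × 13.6 = 2.58 ft.

y₁ = 2.58 ft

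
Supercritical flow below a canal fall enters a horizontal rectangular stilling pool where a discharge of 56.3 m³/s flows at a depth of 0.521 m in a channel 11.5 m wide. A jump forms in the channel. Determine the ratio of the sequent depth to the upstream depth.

q = Q/b = 56.3/11.5 = 4.90 m²/s; V₁ = q/y₁ = 9.40 m/s. Fr₁ = V₁/√(g·y₁) = 4.16.
By Bélanger, y₂/y₁ = ½[√(1 + 8Fr₁²) − 1] = ½[√139.2 − 1] = 5.40.

y₂/y₁ = 5.40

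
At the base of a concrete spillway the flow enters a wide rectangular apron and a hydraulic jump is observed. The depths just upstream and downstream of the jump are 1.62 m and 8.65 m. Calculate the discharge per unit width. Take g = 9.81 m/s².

For a rectangular channel the momentum equation gives q² = ½·g·y₁·y₂·(y₁ + y₂) = ½×9.81×1.62×8.65×10.3 = 706.
q = √706 = 26.6 m²/s.

q = 26.6 m²/s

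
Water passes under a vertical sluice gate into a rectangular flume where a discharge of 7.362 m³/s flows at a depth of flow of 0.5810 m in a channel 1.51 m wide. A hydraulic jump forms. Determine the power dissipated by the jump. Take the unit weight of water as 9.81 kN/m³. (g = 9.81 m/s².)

q = Q/b = 7.362/1.51 = 4.875 m²/s; V₁ = q/y₁ = 8.392 m/s. Fr₁ = V₁/√(g·y₁) = 3.515.
Bélanger equation: y₂/y₁ = ½[√(1 + 8Fr₁²) − 1] = ½[√99.839 − 1] = 4.496.
y₂ = 4.496 × 0.5810 = 2.612 m.
V₂ = q/y₂ = 4.875/2.612 = 1.866 m/s. E₁ = y₁ + V₁²/2g = 4.170 m; E₂ = y₂ + V₂²/2g = 2.790 m. ΔE = E₁ − E₂ = 1.380 m.
P = γ·Q·ΔE = 9.81 × 7.362 × 1.380 = 99.69 kW.

P = 99.69 kW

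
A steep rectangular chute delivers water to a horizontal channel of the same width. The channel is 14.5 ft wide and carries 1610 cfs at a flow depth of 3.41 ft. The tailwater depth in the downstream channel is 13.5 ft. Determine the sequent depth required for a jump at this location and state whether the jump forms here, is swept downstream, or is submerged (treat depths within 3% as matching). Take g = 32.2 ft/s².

q = Q/b = 1610/14.5 = 111 ft²/s; V₁ = q/y₁ = 32.6 ft/s. Fr₁ = V₁/√(g·y₁) = 3.11.
Bélanger equation: y₂/y₁ = ½[√(1 + 8Fr₁²) − 1] = ½[√78.25 − 1] = 3.92.
y₂ = 3.92 × 3.41 = 13.4 ft.
Tailwater y_tw = 13.5 ft: y_tw ≈ y₂, so the jump forms here.

y₂ = 13.4 ft; the jump forms here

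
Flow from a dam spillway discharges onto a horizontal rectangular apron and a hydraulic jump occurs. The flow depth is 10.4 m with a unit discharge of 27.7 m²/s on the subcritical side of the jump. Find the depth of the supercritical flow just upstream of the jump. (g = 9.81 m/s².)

V₂ = q/y₂ = 27.7/10.4 = 2.66 m/s; Fr₂ = V₂/√(g·y₂) = 0.264.
Applying the sequent-depth relation in reverse, y₁/y₂ = ½[√(1 + 8Fr₂²) − 1] = ½[√1.556 − 1] = 0.124.
y₁ = 0.124 × 10.4 = 1.29 m.

y₁ = 1.29 m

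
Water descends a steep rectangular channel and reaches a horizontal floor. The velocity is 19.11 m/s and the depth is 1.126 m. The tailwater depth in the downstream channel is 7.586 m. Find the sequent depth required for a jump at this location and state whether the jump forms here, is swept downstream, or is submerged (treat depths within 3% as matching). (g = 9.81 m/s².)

Fr₁ = V₁/√(g·y₁) = 19.11/√(9.81×1.126) = 5.750.
Conjugate-depth relation: y₂/y₁ = ½[√(1 + 8Fr₁²) − 1] = ½[√265.49 − 1] = 7.647.
y₂ = 7.647 × 1.126 = 8.610 m.
Tailwater y_tw = 7.586 m: y_tw < y₂, so the jump is swept downstream.

y₂ = 8.610 m; the jump is swept downstream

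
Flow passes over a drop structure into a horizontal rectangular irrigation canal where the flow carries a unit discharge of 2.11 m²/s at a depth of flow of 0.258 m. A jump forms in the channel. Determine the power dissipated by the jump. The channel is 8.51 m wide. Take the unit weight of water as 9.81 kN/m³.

V₁ = q/y₁ = 2.11/0.258 = 8.18 m/s. Fr₁ = V₁/√(g·y₁) = 8.18/√(9.81×0.258) = 5.14.
Conjugate-depth relation: y₂/y₁ = ½[√(1 + 8Fr₁²) − 1] = ½[√212.4 − 1] = 6.79.
y₂ = 6.79 × 0.258 = 1.75 m.
Head loss: ΔE = (y₂ − y₁)³/(4y₁y₂) = (1.75 − 0.258)³/(4×0.258×1.75) = 3.33/1.81 = 1.84 m.
Q = q·b = 2.11 × 8.51 = 18.0 m³/s. P = γ·Q·ΔE = 9.81 × 18.0 × 1.84 = 324 kW.

P = 324 kW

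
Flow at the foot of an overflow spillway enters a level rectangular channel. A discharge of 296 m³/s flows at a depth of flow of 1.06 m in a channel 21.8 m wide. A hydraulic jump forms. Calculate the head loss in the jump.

q = Q/b = 296/21.8 = 13.6 m²/s; V₁ = q/y₁ = 12.8 m/s. Fr₁ = V₁/√(g·y₁) = 3.97.
Conjugate-depth relation: y₂/y₁ = ½[√(1 + 8Fr₁²) − 1] = ½[√127.2 − 1] = 5.14.
y₂ = 5.14 × 1.06 = 5.45 m.
Head loss: ΔE = (y₂ − y₁)³/(4y₁y₂) = (5.45 − 1.06)³/(4×1.06×5.45) = 84.5/23.1 = 3.66 m.

ΔE = 3.66 m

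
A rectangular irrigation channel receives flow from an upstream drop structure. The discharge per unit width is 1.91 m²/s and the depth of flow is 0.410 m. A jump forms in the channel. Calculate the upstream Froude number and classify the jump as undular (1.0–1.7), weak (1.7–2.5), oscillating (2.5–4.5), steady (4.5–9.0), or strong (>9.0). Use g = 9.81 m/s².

V₁ = q/y₁ = 1.91/0.410 = 4.66 m/s. Fr₁ = V₁/√(g·y₁) = 4.66/√(9.81×0.410) = 2.32.
Fr₁ = 2.32 lies in the weak range.

Fr₁ = 2.32; weak jump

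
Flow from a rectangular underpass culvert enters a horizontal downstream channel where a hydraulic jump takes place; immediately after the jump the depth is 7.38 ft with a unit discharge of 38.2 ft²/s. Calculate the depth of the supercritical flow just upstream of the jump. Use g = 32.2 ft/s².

V₂ = q/y₂ = 38.2/7.38 = 5.18 ft/s; Fr₂ = V₂/√(g·y₂) = 0.336.
Since the conjugate-depth ratio holds either way, y₁/y₂ = ½[√(1 + 8Fr₂²) − 1] = ½[√1.902 − 1] = 0.190.
y₁ = 0.190 × 7.38 = 1.40 ft.

y₁ = 1.40 ft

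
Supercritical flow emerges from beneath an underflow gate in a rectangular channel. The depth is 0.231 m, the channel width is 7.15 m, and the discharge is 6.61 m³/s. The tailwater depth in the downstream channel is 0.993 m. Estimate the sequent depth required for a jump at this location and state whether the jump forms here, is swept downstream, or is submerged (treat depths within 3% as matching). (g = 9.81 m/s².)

y₂ = 0.761 m; the jump is submerged

q = Q/b = 6.61/7.15 = 0.924 m²/s; V₁ = q/y₁ = 4.00 m/s. Fr₁ = V₁/√(g·y₁) = 2.66.
Conjugate-depth relation: y₂/y₁ = ½[√(1 + 8Fr₁²) − 1] = ½[√57.54 − 1] = 3.29.
y₂ = 3.29 × 0.231 = 0.761 m.
Tailwater y_tw = 0.993 m: y_tw > y₂, so the jump is submerged.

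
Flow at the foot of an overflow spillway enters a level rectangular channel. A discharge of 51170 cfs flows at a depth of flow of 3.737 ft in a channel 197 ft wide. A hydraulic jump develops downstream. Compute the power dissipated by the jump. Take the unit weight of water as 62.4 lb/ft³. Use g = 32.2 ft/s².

q = Q/b = 51170/197 = 259.7 ft²/s; V₁ = q/y₁ = 69.51 ft/s. Fr₁ = V₁/√(g·y₁) = 6.336.
By Bélanger, y₂/y₁ = ½[√(1 + 8Fr₁²) − 1] = ½[√322.19 − 1] = 8.475.
y₂ = 8.475 × 3.737 = 31.67 ft.
V₂ = q/y₂ = 259.7/31.67 = 8.202 ft/s. E₁ = y₁ + V₁²/2g = 78.76 ft; E₂ = y₂ + V₂²/2g = 32.71 ft. ΔE = E₁ − E₂ = 46.04 ft.
P = γ·Q·ΔE/550 = 62.4 × 51170 × 46.04 / 550 = 267285 hp.

P = 267285 hp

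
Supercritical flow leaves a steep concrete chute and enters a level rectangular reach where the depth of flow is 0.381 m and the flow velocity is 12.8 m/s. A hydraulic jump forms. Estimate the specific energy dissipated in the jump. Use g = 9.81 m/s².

Fr₁ = V₁/√(g·y₁) = 12.8/√(9.81×0.381) = 6.62.
From the momentum equation for a rectangular channel, y₂/y₁ = ½[√(1 + 8Fr₁²) − 1] = ½[√351.7 − 1] = 8.88.
y₂ = 8.88 × 0.381 = 3.38 m.
q = V₁·y₁ = 12.8 × 0.381 = 4.88 m²/s. V₂ = q/y₂ = 4.88/3.38 = 1.44 m/s. E₁ = y₁ + V₁²/2g = 8.73 m; E₂ = y₂ + V₂²/2g = 3.49 m. ΔE = E₁ − E₂ = 5.24 m.

ΔE = 5.24 m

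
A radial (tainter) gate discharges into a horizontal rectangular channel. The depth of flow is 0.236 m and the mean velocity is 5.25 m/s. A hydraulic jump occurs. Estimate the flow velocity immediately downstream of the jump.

Fr₁ = V₁/√(g·y₁) = 5.25/√(9.81×0.236) = 3.45.
Sequent-depth ratio: y₂/y₁ = ½[√(1 + 8Fr₁²) − 1] = ½[√96.24 − 1] = 4.41.
y₂ = 4.41 × 0.236 = 1.04 m.
q = V₁·y₁ = 5.25 × 0.236 = 1.24 m²/s.
V₂ = q/y₂ = 1.24/1.04 = 1.19 m/s.

V₂ = 1.19 m/s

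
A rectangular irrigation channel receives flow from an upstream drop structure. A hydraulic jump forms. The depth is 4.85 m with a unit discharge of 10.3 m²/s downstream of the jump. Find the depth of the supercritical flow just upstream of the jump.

V₂ = q/y₂ = 10.3/4.85 = 2.12 m/s; Fr₂ = V₂/√(g·y₂) = 0.308.
From the momentum equation (using Fr₂), y₁/y₂ = ½[√(1 + 8Fr₂²) − 1] = ½[√1.758 − 1] = 0.163.
y₁ = 0.163 × 4.85 = 0.791 m.

y₁ = 0.791 m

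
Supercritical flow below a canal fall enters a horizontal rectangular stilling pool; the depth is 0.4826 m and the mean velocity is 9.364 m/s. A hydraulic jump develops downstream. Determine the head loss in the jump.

Fr₁ = V₁/√(g·y₁) = 9.364/√(9.81×0.4826) = 4.304.
By Bélanger, y₂/y₁ = ½[√(1 + 8Fr₁²) − 1] = ½[√149.17 − 1] = 5.607.
y₂ = 5.607 × 0.4826 = 2.706 m.
q = V₁·y₁ = 9.364 × 0.4826 = 4.519 m²/s. V₂ = q/y₂ = 4.519/2.706 = 1.670 m/s. E₁ = y₁ + V₁²/2g = 4.952 m; E₂ = y₂ + V₂²/2g = 2.848 m. ΔE = E₁ − E₂ = 2.104 m.

ΔE = 2.104 m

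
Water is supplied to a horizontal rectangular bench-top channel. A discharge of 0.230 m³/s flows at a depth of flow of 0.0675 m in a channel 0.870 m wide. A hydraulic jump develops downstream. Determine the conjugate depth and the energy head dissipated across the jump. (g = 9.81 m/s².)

y₂ = 0.427 m; ΔE = 0.403 m

q = Q/b = 0.230/0.870 = 0.264 m²/s; V₁ = q/y₁ = 3.92 m/s. Fr₁ = V₁/√(g·y₁) = 4.81.
Conjugate-depth relation: y₂/y₁ = ½[√(1 + 8Fr₁²) − 1] = ½[√186.3 − 1] = 6.32.
y₂ = 6.32 × 0.0675 = 0.427 m.
Head loss: ΔE = (y₂ − y₁)³/(4y₁y₂) = (0.427 − 0.0675)³/(4×0.0675×0.427) = 0.0464/0.115 = 0.403 m.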